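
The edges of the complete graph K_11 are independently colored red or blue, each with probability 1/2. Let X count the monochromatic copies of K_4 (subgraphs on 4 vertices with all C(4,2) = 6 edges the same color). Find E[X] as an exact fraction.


Let X = Σ_S X_S over the C(11, 4) = 330 subsets S of size 4, where X_S = 1 if the K_4 on S is monochromatic.
For a fixed S, the K_4 on S has C(4, 2) = 6 edges. P[all 6 edges red] = (1/2)^6, and likewise for blue, so P[monochromatic] = 2·(1/2)^6 = 2^{1 − 6} = 1/32.
Summing: E[X] = C(11, 4) · 2^{1 − 6} = 330 · 1/32 = 165/16.
Numerically: E[X] ≈ 10.31250.

E[X] = C(11,4)·2^(1−C(4,2)) = 165/16 ≈ 10.31250.


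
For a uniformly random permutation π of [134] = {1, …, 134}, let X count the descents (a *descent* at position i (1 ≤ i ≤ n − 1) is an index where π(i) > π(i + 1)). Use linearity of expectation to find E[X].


Write X = Σ X_I over i = 1, …, 133, with X_I the indicator of one descent.
There are 133 indicators.
For each fixed i, the pair (π(i), π(i+1)) is a uniformly random ordered pair of distinct values from {1, …, 134}; by symmetry P[π(i) > π(i+1)] = 1/2.
By linearity: E[X] = 133 · (1/2) = (134 − 1) · (1/2) = 133/2 ≈ 66.500000.

E[X] = 133/2 = 66.500000.


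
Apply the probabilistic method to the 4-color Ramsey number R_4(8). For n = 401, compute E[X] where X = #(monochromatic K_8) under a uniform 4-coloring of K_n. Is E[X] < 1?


E[X] = C(401, 8) · 4^{1 − 28} = 15456772627710150 · 4^{−27} = 15456772627710150/18014398509481984.
As a reduced fraction: E[X] = 7728386313855075/9007199254740992 ≈ 0.85802.
Is E[X] < 1? YES.
Since E[X] < 1, there exists a 4-coloring of K_{401} with no monochromatic K_8; hence R_4(8) > 401.

E[X] = 7728386313855075/9007199254740992 ≈ 0.85802; E[X] < 1, so R_4(8) > 401.


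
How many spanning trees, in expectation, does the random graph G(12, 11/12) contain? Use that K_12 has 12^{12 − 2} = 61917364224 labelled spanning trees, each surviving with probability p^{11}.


K_12 has 12^{12 − 2} = 61917364224 labelled spanning trees.
For each such spanning tree H, let X_H = 1 if all 11 edges of H are present in G. Then P[X_H = 1] = p^{11} = (11/12)^{11} = 285311670611/743008370688.
By linearity: E[X] = Σ_H E[X_H] = 61917364224 · p^{11} = 61917364224 · 285311670611/743008370688 = 285311670611/12.
Numerically: E[X] ≈ 2.3776e+10.

E[X] = 61917364224 · (11/12)^{11} = 285311670611/12 ≈ 2.3776e+10.


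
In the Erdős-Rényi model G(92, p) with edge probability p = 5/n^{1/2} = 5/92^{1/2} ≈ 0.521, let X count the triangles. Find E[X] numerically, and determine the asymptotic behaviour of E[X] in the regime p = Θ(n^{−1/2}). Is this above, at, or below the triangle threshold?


Number of potential triangles: C(92, 3) = 125580.
Each occurs with probability p³ ≈ (0.521)³ ≈ 1.41654e-01.
By linearity: E[X] = C(92, 3)·p³ ≈ 125580 · 1.41654e-01 ≈ 17788.886.
Since α = 1/2 < 1, p = c/n^{1/2} ≫ 1/n is above the triangle threshold p ~ 1/n. Asymptotically E[X] ~ (c³/6)·n^{3(1−α)} = (5³/6)·n^{1.5} → ∞; triangles are abundant w.h.p.

E[X] ≈ 17788.886; in regime p = Θ(1/n^{1/2}) E[X] diverges (above the triangle threshold p ~ 1/n).


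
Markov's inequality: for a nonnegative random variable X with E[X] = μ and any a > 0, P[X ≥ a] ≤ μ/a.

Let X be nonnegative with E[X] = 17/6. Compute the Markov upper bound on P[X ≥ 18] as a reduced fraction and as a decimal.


μ = E[X] = 17/6, a = 18.
Markov: P[X ≥ 18] ≤ μ/a = (17/6)/18 = 17/108.
Numerically: ≈ 0.157407.
(Since a = 18 > μ = 2.833333, the bound 17/108 is < 1 and informative.)

P[X ≥ 18] ≤ 17/108 ≈ 0.157407.


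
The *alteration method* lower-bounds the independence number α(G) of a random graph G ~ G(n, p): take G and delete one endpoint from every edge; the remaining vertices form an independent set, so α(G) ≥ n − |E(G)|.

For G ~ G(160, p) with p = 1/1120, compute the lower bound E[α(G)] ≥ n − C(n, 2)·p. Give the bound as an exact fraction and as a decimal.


E[|E(G)|] = C(160, 2)·p = 12720 · (1/1120) = 159/14.
E[α(G)] ≥ n − E[|E(G)|] = 160 − 159/14 = 2081/14.
Numerically: ≈ 148.64286.
(This is only a lower bound; the true E[α(G)] may be larger.)

E[α(G)] ≥ 2081/14 ≈ 148.64286.


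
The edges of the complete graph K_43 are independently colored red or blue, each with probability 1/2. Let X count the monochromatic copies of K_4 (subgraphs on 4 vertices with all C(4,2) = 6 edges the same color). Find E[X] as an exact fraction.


Let X = Σ_S X_S over the C(43, 4) = 123410 subsets S of size 4, where X_S = 1 if the K_4 on S is monochromatic.
For a fixed S, the K_4 on S has C(4, 2) = 6 edges. P[all 6 edges red] = (1/2)^6, and likewise for blue, so P[monochromatic] = 2·(1/2)^6 = 2^{1 − 6} = 1/32.
By linearity of expectation: E[X] = C(43, 4) · 2^{1 − 6} = 123410 · 1/32 = 61705/16.
Numerically: E[X] ≈ 3856.562500.

E[X] = C(43,4)·2^(1−C(4,2)) = 61705/16 ≈ 3856.562500.


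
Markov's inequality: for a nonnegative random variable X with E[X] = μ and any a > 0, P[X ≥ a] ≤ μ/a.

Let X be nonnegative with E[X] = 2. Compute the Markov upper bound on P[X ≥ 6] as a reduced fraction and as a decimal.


μ = E[X] = 2, a = 6.
Markov: P[X ≥ 6] ≤ μ/a = (2)/6 = 1/3.
Numerically: ≈ 0.33333.
(Since a = 6 > μ = 2.00000, the bound 1/3 is < 1 and informative.)

P[X ≥ 6] ≤ 1/3 ≈ 0.33333.


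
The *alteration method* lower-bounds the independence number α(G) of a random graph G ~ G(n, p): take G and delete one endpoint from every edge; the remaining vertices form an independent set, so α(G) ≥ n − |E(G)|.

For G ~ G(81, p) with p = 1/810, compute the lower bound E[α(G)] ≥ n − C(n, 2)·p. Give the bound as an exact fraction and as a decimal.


E[|E(G)|] = C(81, 2)·p = 3240 · (1/810) = 4.
E[α(G)] ≥ n − E[|E(G)|] = 81 − 4 = 77.
Numerically: ≈ 77.0000.
(This is only a lower bound; the true E[α(G)] may be larger.)

E[α(G)] ≥ 77 ≈ 77.0000.


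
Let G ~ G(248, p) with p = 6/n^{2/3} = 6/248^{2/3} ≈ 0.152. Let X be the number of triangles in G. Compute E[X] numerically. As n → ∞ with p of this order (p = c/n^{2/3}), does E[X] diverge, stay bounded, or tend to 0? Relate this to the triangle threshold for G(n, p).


Number of potential triangles: C(248, 3) = 2511496.
Each occurs with probability p³ ≈ (0.152)³ ≈ 3.51197e-03.
By linearity: E[X] = C(248, 3)·p³ ≈ 2511496 · 3.51197e-03 ≈ 8820.290.
Since α = 2/3 < 1, p = c/n^{2/3} ≫ 1/n is above the triangle threshold p ~ 1/n. Asymptotically E[X] ~ (c³/6)·n^{3(1−α)} = (6³/6)·n^{1} → ∞; triangles are abundant w.h.p.

E[X] ≈ 8820.290; in regime p = Θ(1/n^{2/3}) E[X] diverges (above the triangle threshold p ~ 1/n).


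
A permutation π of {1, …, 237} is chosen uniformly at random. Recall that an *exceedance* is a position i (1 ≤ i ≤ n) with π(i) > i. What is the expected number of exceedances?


Write X = Σ_{i=1}^{237} X_i, where X_i = 1_{π(i) > i}.
For each fixed i, π(i) is uniform over {1, …, 237} (marginal of a uniform permutation), so P[π(i) > i] = (n − i)/n. Summing: Σ_{i=1}^{237} (n − i)/n = (0 + 1 + … + 236)/237 = 237(237 − 1)/(2·237) = (237 − 1)/2.
Hence E[X] = Σ_{i=1}^{237} (237 − i)/237 = 118 ≈ 118.00000.

E[X] = 118 = 118.00000.


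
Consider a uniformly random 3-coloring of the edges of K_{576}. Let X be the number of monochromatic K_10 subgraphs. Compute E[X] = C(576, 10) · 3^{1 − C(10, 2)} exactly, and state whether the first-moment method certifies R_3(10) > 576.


E[X] = C(576, 10) · 3^{1 − 45} = 1024104945306307344480 · 3^{−44} = 1024104945306307344480/984770902183611232881.
As a reduced fraction: E[X] = 12643270929707498080/12157665459056928801 ≈ 1.0399423.
Is E[X] < 1? NO.
Since E[X] ≥ 1, the first-moment bound is inconclusive at n = 576; it does NOT by itself certify R_3(10) > 576.

E[X] = 12643270929707498080/12157665459056928801 ≈ 1.0399423; E[X] ≥ 1; first-moment method inconclusive here.


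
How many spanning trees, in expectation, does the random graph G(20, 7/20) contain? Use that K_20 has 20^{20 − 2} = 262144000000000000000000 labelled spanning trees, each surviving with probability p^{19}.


K_20 has 20^{20 − 2} = 262144000000000000000000 labelled spanning trees.
For each such spanning tree H, let X_H = 1 if all 19 edges of H are present in G. Then P[X_H = 1] = p^{19} = (7/20)^{19} = 11398895185373143/5242880000000000000000000.
By linearity of expectation: E[X] = Σ_H E[X_H] = 262144000000000000000000 · p^{19} = 262144000000000000000000 · 11398895185373143/5242880000000000000000000 = 11398895185373143/20.
Numerically: E[X] ≈ 5.69945e+14.

E[X] = 262144000000000000000000 · (7/20)^{19} = 11398895185373143/20 ≈ 5.69945e+14.


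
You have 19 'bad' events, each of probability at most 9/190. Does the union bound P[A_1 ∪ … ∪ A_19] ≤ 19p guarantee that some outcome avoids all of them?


Union bound: P[∪_{i=1}^{19} A_i] ≤ Σ_i P[A_i] ≤ 19·p = 19·(9/190) = 9/10.
Numerically: 9/10 ≈ 0.900000.
Is 9/10 < 1? YES.
Since P[∪ A_i] ≤ 9/10 < 1, the complement has P[∩ A_i^c] ≥ 1 − 9/10 = 1/10 > 0, so some outcome avoids every A_i.

19·p = 9/10 ≈ 0.900000; existence CERTIFIED by the union bound.


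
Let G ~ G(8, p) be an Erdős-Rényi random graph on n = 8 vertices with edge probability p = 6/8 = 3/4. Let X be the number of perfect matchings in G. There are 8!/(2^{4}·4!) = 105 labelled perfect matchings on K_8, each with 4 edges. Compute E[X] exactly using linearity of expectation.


K_8 has 8!/(2^{4}·4!) = 105 labelled perfect matchings.
For each such perfect matching H, let X_H = 1 if all 4 edges of H are present in G. Then P[X_H = 1] = p^{4} = (3/4)^{4} = 81/256.
By linearity: E[X] = Σ_H E[X_H] = 105 · p^{4} = 105 · 81/256 = 8505/256.
Numerically: E[X] ≈ 33.2227.

E[X] = 105 · (3/4)^{4} = 8505/256 ≈ 33.2227.


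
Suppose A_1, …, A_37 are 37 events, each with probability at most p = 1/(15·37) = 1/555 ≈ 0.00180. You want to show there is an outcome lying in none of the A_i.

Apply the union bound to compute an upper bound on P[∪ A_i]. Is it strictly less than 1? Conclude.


Union bound: P[∪_{i=1}^{37} A_i] ≤ Σ_i P[A_i] ≤ 37·p = 37·(1/555) = 1/15.
Numerically: 1/15 ≈ 0.06667.
Is 1/15 < 1? YES.
Since P[∪ A_i] ≤ 1/15 < 1, the complement has P[∩ A_i^c] ≥ 1 − 1/15 = 14/15 > 0, so some outcome avoids every A_i.

37·p = 1/15 ≈ 0.06667; existence CERTIFIED by the union bound.


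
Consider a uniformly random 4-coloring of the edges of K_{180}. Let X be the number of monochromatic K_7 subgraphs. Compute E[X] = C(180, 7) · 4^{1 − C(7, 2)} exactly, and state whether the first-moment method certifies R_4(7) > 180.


E[X] = C(180, 7) · 4^{1 − 21} = 1079414463600 · 4^{−20} = 1079414463600/1099511627776.
As a reduced fraction: E[X] = 67463403975/68719476736 ≈ 0.9817.
Is E[X] < 1? YES.
Since E[X] < 1, there exists a 4-coloring of K_{180} with no monochromatic K_7; hence R_4(7) > 180.

E[X] = 67463403975/68719476736 ≈ 0.9817; E[X] < 1, so R_4(7) > 180.


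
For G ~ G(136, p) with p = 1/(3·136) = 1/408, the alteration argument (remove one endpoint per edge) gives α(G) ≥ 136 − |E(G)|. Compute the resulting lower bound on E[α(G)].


E[|E(G)|] = C(136, 2)·p = 9180 · (1/408) = 45/2.
E[α(G)] ≥ n − E[|E(G)|] = 136 − 45/2 = 227/2.
Numerically: ≈ 113.500000.
(This is only a lower bound; the true E[α(G)] may be larger.)

E[α(G)] ≥ 227/2 ≈ 113.500000.


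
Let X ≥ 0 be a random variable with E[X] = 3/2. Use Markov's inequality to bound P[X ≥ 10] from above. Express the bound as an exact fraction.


μ = E[X] = 3/2, a = 10.
Markov: P[X ≥ 10] ≤ μ/a = (3/2)/10 = 3/20.
Numerically: ≈ 0.15000.
(Since a = 10 > μ = 1.50000, the bound 3/20 is < 1 and informative.)

P[X ≥ 10] ≤ 3/20 ≈ 0.15000.


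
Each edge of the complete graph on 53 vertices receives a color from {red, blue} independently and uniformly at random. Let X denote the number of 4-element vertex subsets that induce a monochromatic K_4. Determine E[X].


Let X = Σ_S X_S over the C(53, 4) = 292825 subsets S of size 4, where X_S = 1 if the K_4 on S is monochromatic.
For a fixed S, the K_4 on S has C(4, 2) = 6 edges. P[all 6 edges red] = (1/2)^6, and likewise for blue, so P[monochromatic] = 2·(1/2)^6 = 2^{1 − 6} = 1/32.
By linearity: E[X] = C(53, 4) · 2^{1 − 6} = 292825 · 1/32 = 292825/32.
Numerically: E[X] ≈ 9150.781.

E[X] = C(53,4)·2^(1−C(4,2)) = 292825/32 ≈ 9150.781.


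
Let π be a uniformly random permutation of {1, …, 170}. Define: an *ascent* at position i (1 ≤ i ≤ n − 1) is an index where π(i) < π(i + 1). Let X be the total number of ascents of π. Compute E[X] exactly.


Write X = Σ X_I over i = 1, …, 169, with X_I the indicator of one ascent.
There are 169 indicators.
For each fixed i, the pair (π(i), π(i+1)) is a uniformly random ordered pair of distinct values from {1, …, 170}; by symmetry P[π(i) < π(i+1)] = 1/2.
By linearity: E[X] = 169 · (1/2) = (170 − 1) · (1/2) = 169/2 ≈ 84.50000.

E[X] = 169/2 = 84.50000.


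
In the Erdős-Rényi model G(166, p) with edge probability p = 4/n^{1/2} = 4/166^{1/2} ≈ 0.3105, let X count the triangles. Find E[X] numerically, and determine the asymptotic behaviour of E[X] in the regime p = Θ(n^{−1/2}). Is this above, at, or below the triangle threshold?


Number of potential triangles: C(166, 3) = 748660.
Each occurs with probability p³ ≈ (0.3105)³ ≈ 2.992388e-02.
By linearity: E[X] = C(166, 3)·p³ ≈ 748660 · 2.992388e-02 ≈ 22402.8088.
Since α = 1/2 < 1, p = c/n^{1/2} ≫ 1/n is above the triangle threshold p ~ 1/n. Asymptotically E[X] ~ (c³/6)·n^{3(1−α)} = (4³/6)·n^{1.5} → ∞; triangles are abundant w.h.p.

E[X] ≈ 22402.8088; in regime p = Θ(1/n^{1/2}) E[X] diverges (above the triangle threshold p ~ 1/n).


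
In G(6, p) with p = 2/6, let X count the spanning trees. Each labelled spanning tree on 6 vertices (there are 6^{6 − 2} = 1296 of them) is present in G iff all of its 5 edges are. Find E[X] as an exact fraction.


K_6 has 6^{6 − 2} = 1296 labelled spanning trees.
For each such spanning tree H, let X_H = 1 if all 5 edges of H are present in G. Then P[X_H = 1] = p^{5} = (1/3)^{5} = 1/243.
By linearity of expectation: E[X] = Σ_H E[X_H] = 1296 · p^{5} = 1296 · 1/243 = 16/3.
Numerically: E[X] ≈ 5.333.

E[X] = 1296 · (1/3)^{5} = 16/3 ≈ 5.333.


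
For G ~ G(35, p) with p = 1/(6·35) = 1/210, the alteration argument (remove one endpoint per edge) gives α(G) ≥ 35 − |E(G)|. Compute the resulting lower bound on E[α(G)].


E[|E(G)|] = C(35, 2)·p = 595 · (1/210) = 17/6.
E[α(G)] ≥ n − E[|E(G)|] = 35 − 17/6 = 193/6.
Numerically: ≈ 32.1667.
(This is only a lower bound; the true E[α(G)] may be larger.)

E[α(G)] ≥ 193/6 ≈ 32.1667.


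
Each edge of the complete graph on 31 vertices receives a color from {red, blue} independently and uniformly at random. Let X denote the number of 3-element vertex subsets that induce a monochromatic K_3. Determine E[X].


Let X = Σ_S X_S over the C(31, 3) = 4495 subsets S of size 3, where X_S = 1 if the K_3 on S is monochromatic.
For a fixed S, the K_3 on S has C(3, 2) = 3 edges. P[all 3 edges red] = (1/2)^3, and likewise for blue, so P[monochromatic] = 2·(1/2)^3 = 2^{1 − 3} = 1/4.
Summing: E[X] = C(31, 3) · 2^{1 − 3} = 4495 · 1/4 = 4495/4.
Numerically: E[X] ≈ 1123.7500.

E[X] = C(31,3)·2^(1−C(3,2)) = 4495/4 ≈ 1123.7500.


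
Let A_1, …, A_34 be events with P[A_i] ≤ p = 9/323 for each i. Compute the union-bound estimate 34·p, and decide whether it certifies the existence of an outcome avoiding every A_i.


Union bound: P[∪_{i=1}^{34} A_i] ≤ Σ_i P[A_i] ≤ 34·p = 34·(9/323) = 18/19.
Numerically: 18/19 ≈ 0.947368.
Is 18/19 < 1? YES.
Since P[∪ A_i] ≤ 18/19 < 1, the complement has P[∩ A_i^c] ≥ 1 − 18/19 = 1/19 > 0, so some outcome avoids every A_i.

34·p = 18/19 ≈ 0.947368; existence CERTIFIED by the union bound.


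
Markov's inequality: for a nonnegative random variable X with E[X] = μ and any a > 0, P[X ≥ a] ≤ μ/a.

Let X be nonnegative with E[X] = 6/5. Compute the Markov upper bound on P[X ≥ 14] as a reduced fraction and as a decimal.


μ = E[X] = 6/5, a = 14.
Markov: P[X ≥ 14] ≤ μ/a = (6/5)/14 = 3/35.
Numerically: ≈ 0.085714.
(Since a = 14 > μ = 1.200000, the bound 3/35 is < 1 and informative.)

P[X ≥ 14] ≤ 3/35 ≈ 0.085714.


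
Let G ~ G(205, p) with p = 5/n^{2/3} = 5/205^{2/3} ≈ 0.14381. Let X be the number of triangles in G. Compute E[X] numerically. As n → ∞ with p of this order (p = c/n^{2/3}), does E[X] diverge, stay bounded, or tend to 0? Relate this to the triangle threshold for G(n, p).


Number of potential triangles: C(205, 3) = 1414910.
Each occurs with probability p³ ≈ (0.14381)³ ≈ 2.9744200e-03.
By linearity: E[X] = C(205, 3)·p³ ≈ 1414910 · 2.9744200e-03 ≈ 4208.53659.
Since α = 2/3 < 1, p = c/n^{2/3} ≫ 1/n is above the triangle threshold p ~ 1/n. Asymptotically E[X] ~ (c³/6)·n^{3(1−α)} = (5³/6)·n^{1} → ∞; triangles are abundant w.h.p.

E[X] ≈ 4208.53659; in regime p = Θ(1/n^{2/3}) E[X] diverges (above the triangle threshold p ~ 1/n).


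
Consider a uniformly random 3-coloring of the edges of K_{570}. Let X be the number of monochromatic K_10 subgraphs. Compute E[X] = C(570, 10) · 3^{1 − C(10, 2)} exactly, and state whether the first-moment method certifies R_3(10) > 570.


E[X] = C(570, 10) · 3^{1 − 45} = 921524823451961408691 · 3^{−44} = 921524823451961408691/984770902183611232881.
As a reduced fraction: E[X] = 34130549016739311433/36472996377170786403 ≈ 0.93578.
Is E[X] < 1? YES.
Since E[X] < 1, there exists a 3-coloring of K_{570} with no monochromatic K_10; hence R_3(10) > 570.

E[X] = 34130549016739311433/36472996377170786403 ≈ 0.93578; E[X] < 1, so R_3(10) > 570.


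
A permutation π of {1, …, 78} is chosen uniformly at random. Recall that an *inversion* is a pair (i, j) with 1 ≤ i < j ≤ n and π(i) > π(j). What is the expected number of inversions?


Write X = Σ X_I over the C(78, 2) = 3003 pairs i < j, with X_I the indicator of one inversion.
There are 3003 indicators.
For each fixed pair i < j, the values π(i) and π(j) are two distinct elements of {1, …, 78} in uniformly random order; by symmetry P[π(i) > π(j)] = 1/2.
By linearity: E[X] = 3003 · (1/2) = C(78, 2) · (1/2) = 3003/2 = 3003/2 ≈ 1501.5000.

E[X] = 3003/2 = 1501.5000.


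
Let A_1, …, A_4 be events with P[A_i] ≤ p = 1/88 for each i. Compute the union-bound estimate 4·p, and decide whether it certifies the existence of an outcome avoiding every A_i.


Union bound: P[∪_{i=1}^{4} A_i] ≤ Σ_i P[A_i] ≤ 4·p = 4·(1/88) = 1/22.
Numerically: 1/22 ≈ 0.0454545.
Is 1/22 < 1? YES.
Since P[∪ A_i] ≤ 1/22 < 1, the complement has P[∩ A_i^c] ≥ 1 − 1/22 = 21/22 > 0, so some outcome avoids every A_i.

4·p = 1/22 ≈ 0.0454545; existence CERTIFIED by the union bound.


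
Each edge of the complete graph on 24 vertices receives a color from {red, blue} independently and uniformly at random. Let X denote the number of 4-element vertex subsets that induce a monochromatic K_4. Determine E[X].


Let X = Σ_S X_S over the C(24, 4) = 10626 subsets S of size 4, where X_S = 1 if the K_4 on S is monochromatic.
For a fixed S, the K_4 on S has C(4, 2) = 6 edges. P[all 6 edges red] = (1/2)^6, and likewise for blue, so P[monochromatic] = 2·(1/2)^6 = 2^{1 − 6} = 1/32.
By linearity of expectation: E[X] = C(24, 4) · 2^{1 − 6} = 10626 · 1/32 = 5313/16.
Numerically: E[X] ≈ 332.0625.

E[X] = C(24,4)·2^(1−C(4,2)) = 5313/16 ≈ 332.0625.


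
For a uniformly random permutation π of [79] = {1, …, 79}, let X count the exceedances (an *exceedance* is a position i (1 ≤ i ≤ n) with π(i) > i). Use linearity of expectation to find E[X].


Write X = Σ_{i=1}^{79} X_i, where X_i = 1_{π(i) > i}.
For each fixed i, π(i) is uniform over {1, …, 79} (marginal of a uniform permutation), so P[π(i) > i] = (n − i)/n. Summing: Σ_{i=1}^{79} (n − i)/n = (0 + 1 + … + 78)/79 = 79(79 − 1)/(2·79) = (79 − 1)/2.
Hence E[X] = Σ_{i=1}^{79} (79 − i)/79 = 39 ≈ 39.0000.

E[X] = 39 = 39.0000.


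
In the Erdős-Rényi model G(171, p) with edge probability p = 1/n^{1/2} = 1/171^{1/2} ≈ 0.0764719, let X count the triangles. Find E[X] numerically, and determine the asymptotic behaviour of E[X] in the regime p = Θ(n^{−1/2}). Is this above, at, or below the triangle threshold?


Number of potential triangles: C(171, 3) = 818805.
Each occurs with probability p³ ≈ (0.0764719)³ ≈ 4.47204160e-04.
By linearity: E[X] = C(171, 3)·p³ ≈ 818805 · 4.47204160e-04 ≈ 366.173002.
Since α = 1/2 < 1, p = c/n^{1/2} ≫ 1/n is above the triangle threshold p ~ 1/n. Asymptotically E[X] ~ (c³/6)·n^{3(1−α)} = (1³/6)·n^{1.5} → ∞; triangles are abundant w.h.p.

E[X] ≈ 366.173002; in regime p = Θ(1/n^{1/2}) E[X] diverges (above the triangle threshold p ~ 1/n).


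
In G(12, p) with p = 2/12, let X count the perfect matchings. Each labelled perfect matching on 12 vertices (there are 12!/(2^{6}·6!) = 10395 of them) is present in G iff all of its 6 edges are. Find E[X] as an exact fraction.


K_12 has 12!/(2^{6}·6!) = 10395 labelled perfect matchings.
For each such perfect matching H, let X_H = 1 if all 6 edges of H are present in G. Then P[X_H = 1] = p^{6} = (1/6)^{6} = 1/46656.
By linearity of expectation: E[X] = Σ_H E[X_H] = 10395 · p^{6} = 10395 · 1/46656 = 385/1728.
Numerically: E[X] ≈ 0.2228.

E[X] = 10395 · (1/6)^{6} = 385/1728 ≈ 0.2228.


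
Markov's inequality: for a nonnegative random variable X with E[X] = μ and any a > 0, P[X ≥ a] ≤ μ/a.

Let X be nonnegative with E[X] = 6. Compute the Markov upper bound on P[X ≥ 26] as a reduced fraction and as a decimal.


μ = E[X] = 6, a = 26.
Markov: P[X ≥ 26] ≤ μ/a = (6)/26 = 3/13.
Numerically: ≈ 0.231.
(Since a = 26 > μ = 6.000, the bound 3/13 is < 1 and informative.)

P[X ≥ 26] ≤ 3/13 ≈ 0.231.


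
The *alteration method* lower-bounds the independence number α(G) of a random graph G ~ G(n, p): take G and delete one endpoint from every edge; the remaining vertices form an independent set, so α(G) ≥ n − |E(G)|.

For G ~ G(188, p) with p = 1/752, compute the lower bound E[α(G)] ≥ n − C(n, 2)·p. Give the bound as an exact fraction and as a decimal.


E[|E(G)|] = C(188, 2)·p = 17578 · (1/752) = 187/8.
E[α(G)] ≥ n − E[|E(G)|] = 188 − 187/8 = 1317/8.
Numerically: ≈ 164.625.
(This is only a lower bound; the true E[α(G)] may be larger.)

E[α(G)] ≥ 1317/8 ≈ 164.625.


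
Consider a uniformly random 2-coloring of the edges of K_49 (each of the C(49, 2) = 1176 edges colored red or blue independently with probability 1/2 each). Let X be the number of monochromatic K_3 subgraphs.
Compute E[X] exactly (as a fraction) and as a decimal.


Let X = Σ_S X_S over the C(49, 3) = 18424 subsets S of size 3, where X_S = 1 if the K_3 on S is monochromatic.
For a fixed S, the K_3 on S has C(3, 2) = 3 edges. P[all 3 edges red] = (1/2)^3, and likewise for blue, so P[monochromatic] = 2·(1/2)^3 = 2^{1 − 3} = 1/4.
By linearity: E[X] = C(49, 3) · 2^{1 − 3} = 18424 · 1/4 = 4606.
Numerically: E[X] ≈ 4606.000.

E[X] = C(49,3)·2^(1−C(3,2)) = 4606 ≈ 4606.000.


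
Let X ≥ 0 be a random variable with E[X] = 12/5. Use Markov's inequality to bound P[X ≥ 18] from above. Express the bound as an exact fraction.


μ = E[X] = 12/5, a = 18.
Markov: P[X ≥ 18] ≤ μ/a = (12/5)/18 = 2/15.
Numerically: ≈ 0.13333.
(Since a = 18 > μ = 2.40000, the bound 2/15 is < 1 and informative.)

P[X ≥ 18] ≤ 2/15 ≈ 0.13333.


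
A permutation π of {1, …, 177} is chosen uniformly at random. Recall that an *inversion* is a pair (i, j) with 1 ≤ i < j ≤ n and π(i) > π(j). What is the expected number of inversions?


Write X = Σ X_I over the C(177, 2) = 15576 pairs i < j, with X_I the indicator of one inversion.
There are 15576 indicators.
For each fixed pair i < j, the values π(i) and π(j) are two distinct elements of {1, …, 177} in uniformly random order; by symmetry P[π(i) > π(j)] = 1/2.
By linearity: E[X] = 15576 · (1/2) = C(177, 2) · (1/2) = 15576/2 = 7788 ≈ 7788.0000.

E[X] = 7788 = 7788.0000.


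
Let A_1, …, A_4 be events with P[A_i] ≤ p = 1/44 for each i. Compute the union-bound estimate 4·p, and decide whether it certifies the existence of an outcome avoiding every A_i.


Union bound: P[∪_{i=1}^{4} A_i] ≤ Σ_i P[A_i] ≤ 4·p = 4·(1/44) = 1/11.
Numerically: 1/11 ≈ 0.090909.
Is 1/11 < 1? YES.
Since P[∪ A_i] ≤ 1/11 < 1, the complement has P[∩ A_i^c] ≥ 1 − 1/11 = 10/11 > 0, so some outcome avoids every A_i.

4·p = 1/11 ≈ 0.090909; existence CERTIFIED by the union bound.


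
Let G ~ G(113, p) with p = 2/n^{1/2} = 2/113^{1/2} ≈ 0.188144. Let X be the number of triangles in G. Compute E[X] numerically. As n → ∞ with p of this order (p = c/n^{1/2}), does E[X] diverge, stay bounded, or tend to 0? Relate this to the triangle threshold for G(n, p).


Number of potential triangles: C(113, 3) = 234136.
Each occurs with probability p³ ≈ (0.188144)³ ≈ 6.65997075e-03.
By linearity: E[X] = C(113, 3)·p³ ≈ 234136 · 6.65997075e-03 ≈ 1559.338911.
Since α = 1/2 < 1, p = c/n^{1/2} ≫ 1/n is above the triangle threshold p ~ 1/n. Asymptotically E[X] ~ (c³/6)·n^{3(1−α)} = (2³/6)·n^{1.5} → ∞; triangles are abundant w.h.p.

E[X] ≈ 1559.338911; in regime p = Θ(1/n^{1/2}) E[X] diverges (above the triangle threshold p ~ 1/n).


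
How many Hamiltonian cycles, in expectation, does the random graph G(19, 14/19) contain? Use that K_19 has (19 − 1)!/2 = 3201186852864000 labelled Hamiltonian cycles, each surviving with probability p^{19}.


K_19 has (19 − 1)!/2 = 3201186852864000 labelled Hamiltonian cycles.
For each such Hamiltonian cycle H, let X_H = 1 if all 19 edges of H are present in G. Then P[X_H = 1] = p^{19} = (14/19)^{19} = 5976303958948914397184/1978419655660313589123979.
By linearity of expectation: E[X] = Σ_H E[X_H] = 3201186852864000 · p^{19} = 3201186852864000 · 5976303958948914397184/1978419655660313589123979 = 19131265662106339128470788663934976000/1978419655660313589123979.
Numerically: E[X] ≈ 9.67e+12.

E[X] = 3201186852864000 · (14/19)^{19} = 19131265662106339128470788663934976000/1978419655660313589123979 ≈ 9.67e+12.


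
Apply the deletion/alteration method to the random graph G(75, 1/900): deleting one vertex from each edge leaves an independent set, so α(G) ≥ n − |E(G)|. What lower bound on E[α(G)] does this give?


E[|E(G)|] = C(75, 2)·p = 2775 · (1/900) = 37/12.
E[α(G)] ≥ n − E[|E(G)|] = 75 − 37/12 = 863/12.
Numerically: ≈ 71.916667.
(This is only a lower bound; the true E[α(G)] may be larger.)

E[α(G)] ≥ 863/12 ≈ 71.916667.


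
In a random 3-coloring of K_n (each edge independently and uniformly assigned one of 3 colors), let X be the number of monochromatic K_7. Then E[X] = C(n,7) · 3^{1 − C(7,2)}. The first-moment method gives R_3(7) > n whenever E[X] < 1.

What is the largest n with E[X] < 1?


We need C(n, 7) · 3^{1 − 21} < 1, i.e. C(n, 7) < 3^{21 − 1} = 3486784401.
Check values of n near the boundary:
  n = 78: C(78, 7) = 2641902120; 2641902120 < 3486784401? YES
  n = 79: C(79, 7) = 2898753715; 2898753715 < 3486784401? YES
  n = 80: C(80, 7) = 3176716400; 3176716400 < 3486784401? YES
  n = 81: C(81, 7) = 3477216600; 3477216600 < 3486784401? YES
  n = 82: C(82, 7) = 3801756816; 3801756816 < 3486784401? NO
  n = 83: C(83, 7) = 4151918628; 4151918628 < 3486784401? NO
  n = 84: C(84, 7) = 4529365776; 4529365776 < 3486784401? NO
The largest n with C(n, 7) < 3486784401 is n = 81 (where E[X] = 42928600/43046721 ≈ 0.997256). Hence R_3(7) > 81, i.e. R_3(7) ≥ 82.

Largest n = 81; hence R_3(7) > 81.


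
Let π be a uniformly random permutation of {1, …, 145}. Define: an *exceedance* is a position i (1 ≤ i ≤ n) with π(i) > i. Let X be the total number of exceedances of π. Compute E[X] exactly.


Write X = Σ_{i=1}^{145} X_i, where X_i = 1_{π(i) > i}.
For each fixed i, π(i) is uniform over {1, …, 145} (marginal of a uniform permutation), so P[π(i) > i] = (n − i)/n. Summing: Σ_{i=1}^{145} (n − i)/n = (0 + 1 + … + 144)/145 = 145(145 − 1)/(2·145) = (145 − 1)/2.
Hence E[X] = Σ_{i=1}^{145} (145 − i)/145 = 72 ≈ 72.00000.

E[X] = 72 = 72.00000.


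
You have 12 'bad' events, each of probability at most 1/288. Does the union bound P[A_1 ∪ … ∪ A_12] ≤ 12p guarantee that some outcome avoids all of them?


Union bound: P[∪_{i=1}^{12} A_i] ≤ Σ_i P[A_i] ≤ 12·p = 12·(1/288) = 1/24.
Numerically: 1/24 ≈ 0.042.
Is 1/24 < 1? YES.
Since P[∪ A_i] ≤ 1/24 < 1, the complement has P[∩ A_i^c] ≥ 1 − 1/24 = 23/24 > 0, so some outcome avoids every A_i.

12·p = 1/24 ≈ 0.042; existence CERTIFIED by the union bound.


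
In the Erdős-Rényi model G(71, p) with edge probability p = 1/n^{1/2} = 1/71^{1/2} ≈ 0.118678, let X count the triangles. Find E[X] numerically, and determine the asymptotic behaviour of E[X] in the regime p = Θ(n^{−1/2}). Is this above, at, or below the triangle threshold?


Number of potential triangles: C(71, 3) = 57155.
Each occurs with probability p³ ≈ (0.118678)³ ≈ 1.67152346e-03.
By linearity: E[X] = C(71, 3)·p³ ≈ 57155 · 1.67152346e-03 ≈ 95.535923.
Since α = 1/2 < 1, p = c/n^{1/2} ≫ 1/n is above the triangle threshold p ~ 1/n. Asymptotically E[X] ~ (c³/6)·n^{3(1−α)} = (1³/6)·n^{1.5} → ∞; triangles are abundant w.h.p.

E[X] ≈ 95.535923; in regime p = Θ(1/n^{1/2}) E[X] diverges (above the triangle threshold p ~ 1/n).


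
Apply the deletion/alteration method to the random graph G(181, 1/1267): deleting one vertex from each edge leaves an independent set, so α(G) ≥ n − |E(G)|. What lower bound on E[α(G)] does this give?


E[|E(G)|] = C(181, 2)·p = 16290 · (1/1267) = 90/7.
E[α(G)] ≥ n − E[|E(G)|] = 181 − 90/7 = 1177/7.
Numerically: ≈ 168.14286.
(This is only a lower bound; the true E[α(G)] may be larger.)

E[α(G)] ≥ 1177/7 ≈ 168.14286.


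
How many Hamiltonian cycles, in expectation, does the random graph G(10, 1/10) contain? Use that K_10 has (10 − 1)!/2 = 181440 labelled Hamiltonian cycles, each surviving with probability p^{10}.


K_10 has (10 − 1)!/2 = 181440 labelled Hamiltonian cycles.
For each such Hamiltonian cycle H, let X_H = 1 if all 10 edges of H are present in G. Then P[X_H = 1] = p^{10} = (1/10)^{10} = 1/10000000000.
By linearity: E[X] = Σ_H E[X_H] = 181440 · p^{10} = 181440 · 1/10000000000 = 567/31250000.
Numerically: E[X] ≈ 1.8144e-05.

E[X] = 181440 · (1/10)^{10} = 567/31250000 ≈ 1.8144e-05.


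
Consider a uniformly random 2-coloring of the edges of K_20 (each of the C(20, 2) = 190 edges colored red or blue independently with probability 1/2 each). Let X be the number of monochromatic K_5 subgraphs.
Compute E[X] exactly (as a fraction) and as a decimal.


Let X = Σ_S X_S over the C(20, 5) = 15504 subsets S of size 5, where X_S = 1 if the K_5 on S is monochromatic.
For a fixed S, the K_5 on S has C(5, 2) = 10 edges. P[all 10 edges red] = (1/2)^10, and likewise for blue, so P[monochromatic] = 2·(1/2)^10 = 2^{1 − 10} = 1/512.
By linearity of expectation: E[X] = C(20, 5) · 2^{1 − 10} = 15504 · 1/512 = 969/32.
Numerically: E[X] ≈ 30.28125.

E[X] = C(20,5)·2^(1−C(5,2)) = 969/32 ≈ 30.28125.


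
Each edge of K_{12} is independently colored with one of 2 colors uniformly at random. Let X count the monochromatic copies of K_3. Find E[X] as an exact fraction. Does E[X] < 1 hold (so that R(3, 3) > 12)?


E[X] = C(12, 3) · 2^{1 − 3} = 220 · 2^{−2} = 220/4.
As a reduced fraction: E[X] = 55 ≈ 55.0000.
Is E[X] < 1? NO.
Since E[X] ≥ 1, the first-moment bound is inconclusive at n = 12; it does NOT by itself certify R(3, 3) > 12.

E[X] = 55 ≈ 55.0000; E[X] ≥ 1; first-moment method inconclusive here.


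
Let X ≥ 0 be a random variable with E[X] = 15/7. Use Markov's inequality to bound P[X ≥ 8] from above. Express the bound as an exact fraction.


μ = E[X] = 15/7, a = 8.
Markov: P[X ≥ 8] ≤ μ/a = (15/7)/8 = 15/56.
Numerically: ≈ 0.2679.
(Since a = 8 > μ = 2.1429, the bound 15/56 is < 1 and informative.)

P[X ≥ 8] ≤ 15/56 ≈ 0.2679.


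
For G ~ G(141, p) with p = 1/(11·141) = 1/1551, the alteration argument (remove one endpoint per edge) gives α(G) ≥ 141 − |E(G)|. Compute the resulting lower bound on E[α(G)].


E[|E(G)|] = C(141, 2)·p = 9870 · (1/1551) = 70/11.
E[α(G)] ≥ n − E[|E(G)|] = 141 − 70/11 = 1481/11.
Numerically: ≈ 134.63636.
(This is only a lower bound; the true E[α(G)] may be larger.)

E[α(G)] ≥ 1481/11 ≈ 134.63636.


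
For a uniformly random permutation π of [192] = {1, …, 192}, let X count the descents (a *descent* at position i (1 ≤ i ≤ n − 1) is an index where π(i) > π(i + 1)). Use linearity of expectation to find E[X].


Write X = Σ X_I over i = 1, …, 191, with X_I the indicator of one descent.
There are 191 indicators.
For each fixed i, the pair (π(i), π(i+1)) is a uniformly random ordered pair of distinct values from {1, …, 192}; by symmetry P[π(i) > π(i+1)] = 1/2.
By linearity: E[X] = 191 · (1/2) = (192 − 1) · (1/2) = 191/2 ≈ 95.500000.

E[X] = 191/2 = 95.500000.


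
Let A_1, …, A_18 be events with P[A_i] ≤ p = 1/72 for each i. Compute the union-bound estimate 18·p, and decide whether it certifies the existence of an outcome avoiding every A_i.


Union bound: P[∪_{i=1}^{18} A_i] ≤ Σ_i P[A_i] ≤ 18·p = 18·(1/72) = 1/4.
Numerically: 1/4 ≈ 0.2500000.
Is 1/4 < 1? YES.
Since P[∪ A_i] ≤ 1/4 < 1, the complement has P[∩ A_i^c] ≥ 1 − 1/4 = 3/4 > 0, so some outcome avoids every A_i.

18·p = 1/4 ≈ 0.2500000; existence CERTIFIED by the union bound.


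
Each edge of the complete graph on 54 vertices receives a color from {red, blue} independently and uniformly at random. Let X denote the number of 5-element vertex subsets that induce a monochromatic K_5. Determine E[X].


Let X = Σ_S X_S over the C(54, 5) = 3162510 subsets S of size 5, where X_S = 1 if the K_5 on S is monochromatic.
For a fixed S, the K_5 on S has C(5, 2) = 10 edges. P[all 10 edges red] = (1/2)^10, and likewise for blue, so P[monochromatic] = 2·(1/2)^10 = 2^{1 − 10} = 1/512.
By linearity: E[X] = C(54, 5) · 2^{1 − 10} = 3162510 · 1/512 = 1581255/256.
Numerically: E[X] ≈ 6176.77734.

E[X] = C(54,5)·2^(1−C(5,2)) = 1581255/256 ≈ 6176.77734.


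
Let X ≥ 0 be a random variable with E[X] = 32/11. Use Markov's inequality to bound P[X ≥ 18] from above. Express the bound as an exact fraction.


μ = E[X] = 32/11, a = 18.
Markov: P[X ≥ 18] ≤ μ/a = (32/11)/18 = 16/99.
Numerically: ≈ 0.1616.
(Since a = 18 > μ = 2.9091, the bound 16/99 is < 1 and informative.)

P[X ≥ 18] ≤ 16/99 ≈ 0.1616.


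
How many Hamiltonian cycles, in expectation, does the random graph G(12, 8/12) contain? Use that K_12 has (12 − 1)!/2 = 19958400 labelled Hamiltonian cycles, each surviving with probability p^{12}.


K_12 has (12 − 1)!/2 = 19958400 labelled Hamiltonian cycles.
For each such Hamiltonian cycle H, let X_H = 1 if all 12 edges of H are present in G. Then P[X_H = 1] = p^{12} = (2/3)^{12} = 4096/531441.
By linearity: E[X] = Σ_H E[X_H] = 19958400 · p^{12} = 19958400 · 4096/531441 = 1009254400/6561.
Numerically: E[X] ≈ 153826.

E[X] = 19958400 · (2/3)^{12} = 1009254400/6561 ≈ 153826.


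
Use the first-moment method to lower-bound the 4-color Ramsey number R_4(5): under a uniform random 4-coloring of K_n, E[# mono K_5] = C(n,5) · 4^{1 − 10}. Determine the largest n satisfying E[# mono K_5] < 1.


We need C(n, 5) · 4^{1 − 10} < 1, i.e. C(n, 5) < 4^{10 − 1} = 262144.
Check values of n near the boundary:
  n = 30: C(30, 5) = 142506; 142506 < 262144? YES
  n = 31: C(31, 5) = 169911; 169911 < 262144? YES
  n = 32: C(32, 5) = 201376; 201376 < 262144? YES
  n = 33: C(33, 5) = 237336; 237336 < 262144? YES
  n = 34: C(34, 5) = 278256; 278256 < 262144? NO
  n = 35: C(35, 5) = 324632; 324632 < 262144? NO
The largest n with C(n, 5) < 262144 is n = 33 (where E[X] = 29667/32768 ≈ 0.9054). Hence R_4(5) > 33, i.e. R_4(5) ≥ 34.

Largest n = 33; hence R_4(5) > 33.


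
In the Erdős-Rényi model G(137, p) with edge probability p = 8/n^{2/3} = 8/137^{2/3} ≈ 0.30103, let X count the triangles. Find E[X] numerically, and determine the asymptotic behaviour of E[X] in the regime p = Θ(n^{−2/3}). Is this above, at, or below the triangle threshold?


Number of potential triangles: C(137, 3) = 419220.
Each occurs with probability p³ ≈ (0.30103)³ ≈ 2.72790239e-02.
By linearity: E[X] = C(137, 3)·p³ ≈ 419220 · 2.72790239e-02 ≈ 11435.912409.
Since α = 2/3 < 1, p = c/n^{2/3} ≫ 1/n is above the triangle threshold p ~ 1/n. Asymptotically E[X] ~ (c³/6)·n^{3(1−α)} = (8³/6)·n^{1} → ∞; triangles are abundant w.h.p.

E[X] ≈ 11435.912409; in regime p = Θ(1/n^{2/3}) E[X] diverges (above the triangle threshold p ~ 1/n).


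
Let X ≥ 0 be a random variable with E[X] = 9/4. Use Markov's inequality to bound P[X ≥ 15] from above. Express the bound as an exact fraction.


μ = E[X] = 9/4, a = 15.
Markov: P[X ≥ 15] ≤ μ/a = (9/4)/15 = 3/20.
Numerically: ≈ 0.1500.
(Since a = 15 > μ = 2.2500, the bound 3/20 is < 1 and informative.)

P[X ≥ 15] ≤ 3/20 ≈ 0.1500.


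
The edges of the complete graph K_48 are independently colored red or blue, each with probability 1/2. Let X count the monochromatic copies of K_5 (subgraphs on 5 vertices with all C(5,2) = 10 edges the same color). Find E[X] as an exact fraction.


Let X = Σ_S X_S over the C(48, 5) = 1712304 subsets S of size 5, where X_S = 1 if the K_5 on S is monochromatic.
For a fixed S, the K_5 on S has C(5, 2) = 10 edges. P[all 10 edges red] = (1/2)^10, and likewise for blue, so P[monochromatic] = 2·(1/2)^10 = 2^{1 − 10} = 1/512.
Summing: E[X] = C(48, 5) · 2^{1 − 10} = 1712304 · 1/512 = 107019/32.
Numerically: E[X] ≈ 3344.344.

E[X] = C(48,5)·2^(1−C(5,2)) = 107019/32 ≈ 3344.344.


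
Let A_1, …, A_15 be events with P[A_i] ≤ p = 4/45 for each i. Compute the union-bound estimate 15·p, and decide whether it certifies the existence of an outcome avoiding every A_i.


Union bound: P[∪_{i=1}^{15} A_i] ≤ Σ_i P[A_i] ≤ 15·p = 15·(4/45) = 4/3.
Numerically: 4/3 ≈ 1.333333.
Is 4/3 < 1? NO.
Since the bound 4/3 is ≥ 1, the union bound is uninformative here; it does NOT by itself certify existence.

15·p = 4/3 ≈ 1.333333; existence NOT certified by the union bound.


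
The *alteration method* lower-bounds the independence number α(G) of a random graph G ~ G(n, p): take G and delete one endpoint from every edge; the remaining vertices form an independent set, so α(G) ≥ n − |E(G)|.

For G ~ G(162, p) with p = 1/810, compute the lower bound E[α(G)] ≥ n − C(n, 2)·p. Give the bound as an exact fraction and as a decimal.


E[|E(G)|] = C(162, 2)·p = 13041 · (1/810) = 161/10.
E[α(G)] ≥ n − E[|E(G)|] = 162 − 161/10 = 1459/10.
Numerically: ≈ 145.900.
(This is only a lower bound; the true E[α(G)] may be larger.)

E[α(G)] ≥ 1459/10 ≈ 145.900.


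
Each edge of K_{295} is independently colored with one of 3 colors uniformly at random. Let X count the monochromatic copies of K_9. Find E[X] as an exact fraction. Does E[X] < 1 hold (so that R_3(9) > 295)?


E[X] = C(295, 9) · 3^{1 − 36} = 41221140106119260 · 3^{−35} = 41221140106119260/50031545098999707.
As a reduced fraction: E[X] = 41221140106119260/50031545098999707 ≈ 0.82390.
Is E[X] < 1? YES.
Since E[X] < 1, there exists a 3-coloring of K_{295} with no monochromatic K_9; hence R_3(9) > 295.

E[X] = 41221140106119260/50031545098999707 ≈ 0.82390; E[X] < 1, so R_3(9) > 295.


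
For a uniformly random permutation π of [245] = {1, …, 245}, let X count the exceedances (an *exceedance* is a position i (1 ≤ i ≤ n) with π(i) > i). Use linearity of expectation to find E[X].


Write X = Σ_{i=1}^{245} X_i, where X_i = 1_{π(i) > i}.
For each fixed i, π(i) is uniform over {1, …, 245} (marginal of a uniform permutation), so P[π(i) > i] = (n − i)/n. Summing: Σ_{i=1}^{245} (n − i)/n = (0 + 1 + … + 244)/245 = 245(245 − 1)/(2·245) = (245 − 1)/2.
Hence E[X] = Σ_{i=1}^{245} (245 − i)/245 = 122 ≈ 122.000000.

E[X] = 122 = 122.000000.
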